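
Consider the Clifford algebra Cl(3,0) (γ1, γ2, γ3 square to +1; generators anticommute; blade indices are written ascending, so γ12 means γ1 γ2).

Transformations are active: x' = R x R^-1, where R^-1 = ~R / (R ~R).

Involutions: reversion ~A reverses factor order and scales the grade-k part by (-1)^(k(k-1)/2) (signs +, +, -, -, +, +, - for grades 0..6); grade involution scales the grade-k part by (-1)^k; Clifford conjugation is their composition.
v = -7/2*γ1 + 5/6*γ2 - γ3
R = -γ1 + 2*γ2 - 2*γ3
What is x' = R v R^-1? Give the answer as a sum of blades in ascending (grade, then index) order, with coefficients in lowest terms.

~R = -γ1 + 2*γ2 - 2*γ3, and R ~R = 9, so R^-1 = ~R / (9).
R v = 43/6 + 37/6*γ12 - 6*γ13 - 1/3*γ23
Answer: 103/54*γ1 + 127/54*γ2 - 59/27*γ3


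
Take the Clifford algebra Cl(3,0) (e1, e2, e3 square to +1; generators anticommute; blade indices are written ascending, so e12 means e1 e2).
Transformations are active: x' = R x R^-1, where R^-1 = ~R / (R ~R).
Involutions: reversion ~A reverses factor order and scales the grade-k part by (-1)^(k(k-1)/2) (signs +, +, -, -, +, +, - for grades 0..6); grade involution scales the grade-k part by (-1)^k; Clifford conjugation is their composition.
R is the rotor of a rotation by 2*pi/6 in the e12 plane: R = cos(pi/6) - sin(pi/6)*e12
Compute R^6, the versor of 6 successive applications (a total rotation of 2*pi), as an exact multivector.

Half-angle bookkeeping: 6 applications in e12 add up to rotor phase 6*pi/6 = pi, so R^6 = cos(pi) - sin(pi)*e12.
cos(pi) = -1 and sin(pi) = 0, so R^6 = -1. The total rotation 2*pi is 1 full turn, so every vector returns to itself, yet the rotor is -1, on the OTHER sheet of the double cover (an odd number of 2*pi turns).
Answer: -1


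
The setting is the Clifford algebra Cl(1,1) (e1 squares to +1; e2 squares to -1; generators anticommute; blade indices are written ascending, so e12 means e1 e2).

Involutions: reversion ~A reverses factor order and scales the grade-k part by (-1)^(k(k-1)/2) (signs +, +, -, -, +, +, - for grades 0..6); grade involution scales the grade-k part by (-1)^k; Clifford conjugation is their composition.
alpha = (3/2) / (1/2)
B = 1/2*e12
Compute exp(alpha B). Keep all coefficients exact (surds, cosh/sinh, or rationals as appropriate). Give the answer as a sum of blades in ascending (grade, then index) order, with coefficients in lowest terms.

B^2 = (1/2)^2*(e12)^2 = 1/4*(+1) = 1/4 (a basis 2-blade squares to minus the product of its generators' squares).
B^2 = 1/4 — hyperbolic case — the even/odd split gives cosh and sinh: l = 1/2, alpha*l = 3/2, so exp(alpha B) = cosh(3/2) + (sinh(3/2)/(1/2))*B = cosh(3/2) + (2*sinh(3/2))*B.
Answer: cosh(3/2) + sinh(3/2)*e12


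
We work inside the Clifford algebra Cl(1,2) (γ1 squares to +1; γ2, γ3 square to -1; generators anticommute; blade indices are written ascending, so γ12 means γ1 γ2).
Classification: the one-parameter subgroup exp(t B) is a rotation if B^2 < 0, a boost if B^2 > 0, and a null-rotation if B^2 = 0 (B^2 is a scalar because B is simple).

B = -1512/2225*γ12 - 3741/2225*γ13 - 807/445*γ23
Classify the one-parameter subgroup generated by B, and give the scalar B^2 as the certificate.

B^2 term by term: the squares give (-1512/2225)^2*(γ12)^2 + (-3741/2225)^2*(γ13)^2 + (-807/445)^2*(γ23)^2 = 2286144/4950625*(+1) + 13995081/4950625*(+1) + 651249/198025*(-1) = 0 (each basis 2-blade squares to minus the product of its generators' squares); cross terms between blades sharing an index anticommute and cancel. So B^2 = 0.
Answer: null-rotation, certificate B^2 = 0. Why this suffices: the scalar 0 survives any versor conjugation, so its sign alone determines the class however B is presented.


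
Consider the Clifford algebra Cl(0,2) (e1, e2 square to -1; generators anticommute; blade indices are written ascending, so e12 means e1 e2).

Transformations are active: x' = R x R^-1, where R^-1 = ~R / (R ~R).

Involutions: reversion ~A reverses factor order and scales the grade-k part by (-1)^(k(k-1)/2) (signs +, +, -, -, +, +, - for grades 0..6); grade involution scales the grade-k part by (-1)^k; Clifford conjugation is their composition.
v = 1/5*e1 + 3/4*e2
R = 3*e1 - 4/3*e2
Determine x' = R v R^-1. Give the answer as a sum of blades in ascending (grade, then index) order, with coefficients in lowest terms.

~R = 3*e1 - 4/3*e2, and R ~R = -97/9, so R^-1 = ~R / (-97/9).
R v = 2/5 + 151/60*e12
Answer: -41/97*e1 - 1263/1940*e2


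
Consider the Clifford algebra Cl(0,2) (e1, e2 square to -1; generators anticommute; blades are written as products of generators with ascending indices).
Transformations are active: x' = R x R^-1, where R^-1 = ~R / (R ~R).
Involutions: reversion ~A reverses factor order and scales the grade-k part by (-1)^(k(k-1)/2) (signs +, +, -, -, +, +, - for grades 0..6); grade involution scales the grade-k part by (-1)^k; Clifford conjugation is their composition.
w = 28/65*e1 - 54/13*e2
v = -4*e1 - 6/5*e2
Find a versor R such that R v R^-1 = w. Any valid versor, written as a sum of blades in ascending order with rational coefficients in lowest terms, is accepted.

Equal squares first: v^2 = w^2 = -436/25. Then v + w = -232/65*e1 - 348/65*e2 is a versor taking v to w, provided it is invertible.
Answer: -232/65*e1 - 348/65*e2


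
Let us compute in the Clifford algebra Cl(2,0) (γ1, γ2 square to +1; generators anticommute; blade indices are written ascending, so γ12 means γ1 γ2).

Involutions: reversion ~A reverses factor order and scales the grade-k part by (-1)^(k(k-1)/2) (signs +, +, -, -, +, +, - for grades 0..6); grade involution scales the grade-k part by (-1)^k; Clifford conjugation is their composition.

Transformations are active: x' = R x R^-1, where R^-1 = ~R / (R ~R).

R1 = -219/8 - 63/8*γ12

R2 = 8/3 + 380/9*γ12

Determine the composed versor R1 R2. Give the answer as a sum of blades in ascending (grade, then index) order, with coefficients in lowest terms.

Distribute over the terms of R1 (each basis-blade product reordered to ascending indices, repeated generators contracted through their squares):
(-219/8) R2 = -73 - 6935/6*γ12
(-63/8*γ12) R2 = 665/2 - 21*γ12
Summing the partial products and collecting blades:
Answer: 519/2 - 7061/6*γ12


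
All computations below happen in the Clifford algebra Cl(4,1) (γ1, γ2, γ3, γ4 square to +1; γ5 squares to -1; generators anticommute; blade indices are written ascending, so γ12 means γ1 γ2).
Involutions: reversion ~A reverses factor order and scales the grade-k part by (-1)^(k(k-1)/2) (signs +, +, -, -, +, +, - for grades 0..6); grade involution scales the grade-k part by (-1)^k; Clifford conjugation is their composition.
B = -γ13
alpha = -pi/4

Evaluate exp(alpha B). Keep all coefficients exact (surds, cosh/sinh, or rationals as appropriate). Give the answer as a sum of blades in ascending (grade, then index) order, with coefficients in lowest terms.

B^2 = (-1)^2*(γ13)^2 = 1*(-1) = -1 (a basis 2-blade squares to minus the product of its generators' squares).
B^2 = -1 — a negative square means the series sums to a rotation: l = 1, alpha*l = -pi/4, so exp(alpha B) = cos(-pi/4) + (sin(-pi/4)/1)*B = sqrt(2)/2 + (-sqrt(2)/2)*B.
Answer: sqrt(2)/2 + sqrt(2)/2*γ13


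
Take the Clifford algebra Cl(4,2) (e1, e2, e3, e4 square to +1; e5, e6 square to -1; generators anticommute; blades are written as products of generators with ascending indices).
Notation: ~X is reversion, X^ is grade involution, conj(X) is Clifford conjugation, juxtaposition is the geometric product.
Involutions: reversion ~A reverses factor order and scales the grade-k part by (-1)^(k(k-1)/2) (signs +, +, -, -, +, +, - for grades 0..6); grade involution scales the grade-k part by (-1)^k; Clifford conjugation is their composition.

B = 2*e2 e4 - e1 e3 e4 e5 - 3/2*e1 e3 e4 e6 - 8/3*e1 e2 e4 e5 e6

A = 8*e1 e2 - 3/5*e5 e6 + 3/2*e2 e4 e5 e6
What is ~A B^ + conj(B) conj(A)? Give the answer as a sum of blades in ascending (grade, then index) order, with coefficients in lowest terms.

first term: 4*e1 - 16*e1 e4 - 3*e5 e6 - 8/5*e1 e2 e4 + 64/3*e4 e5 e6 - 9/4*e1 e2 e3 e5 + 3/2*e1 e2 e3 e6 + 9/10*e1 e3 e4 e5 - 3/5*e1 e3 e4 e6 - 8*e2 e3 e4 e5 - 12*e2 e3 e4 e6 + 6/5*e2 e4 e5 e6
second term: 4*e1 - 16*e1 e4 + 3*e5 e6 - 8/5*e1 e2 e4 + 64/3*e4 e5 e6 - 9/4*e1 e2 e3 e5 + 3/2*e1 e2 e3 e6 - 9/10*e1 e3 e4 e5 + 3/5*e1 e3 e4 e6 + 8*e2 e3 e4 e5 + 12*e2 e3 e4 e6 - 6/5*e2 e4 e5 e6
Answer: 8*e1 - 32*e1 e4 - 16/5*e1 e2 e4 + 128/3*e4 e5 e6 - 9/2*e1 e2 e3 e5 + 3*e1 e2 e3 e6


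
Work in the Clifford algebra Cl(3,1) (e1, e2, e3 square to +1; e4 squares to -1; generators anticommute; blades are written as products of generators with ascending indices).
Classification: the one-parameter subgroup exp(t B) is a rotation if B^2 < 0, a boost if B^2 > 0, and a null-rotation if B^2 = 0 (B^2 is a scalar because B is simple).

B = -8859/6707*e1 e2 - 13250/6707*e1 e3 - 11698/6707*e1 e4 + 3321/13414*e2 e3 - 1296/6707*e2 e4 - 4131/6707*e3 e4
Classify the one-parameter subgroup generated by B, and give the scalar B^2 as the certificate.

B^2 term by term: the squares give (-8859/6707)^2*(e1 e2)^2 + (-13250/6707)^2*(e1 e3)^2 + (-11698/6707)^2*(e1 e4)^2 + (3321/13414)^2*(e2 e3)^2 + (-1296/6707)^2*(e2 e4)^2 + (-4131/6707)^2*(e3 e4)^2 = 78481881/44983849*(-1) + 175562500/44983849*(-1) + 136843204/44983849*(+1) + 11029041/179935396*(-1) + 1679616/44983849*(+1) + 17065161/44983849*(+1) = -9/4 (each basis 2-blade squares to minus the product of its generators' squares); cross terms between blades sharing an index anticommute and cancel; the commuting (index-disjoint) pairs give grade-4 terms 2*c*c'*(blade product), which cancel blade by blade — e1 e2 e3 e4: 73193058/44983849 - 34344000/44983849 - 38849058/44983849 = 0 — confirming B is simple. So B^2 = -9/4.
Answer: rotation, certificate B^2 = -9/4. The scalar -9/4 is the complete invariant here: its sign names the subgroup type.


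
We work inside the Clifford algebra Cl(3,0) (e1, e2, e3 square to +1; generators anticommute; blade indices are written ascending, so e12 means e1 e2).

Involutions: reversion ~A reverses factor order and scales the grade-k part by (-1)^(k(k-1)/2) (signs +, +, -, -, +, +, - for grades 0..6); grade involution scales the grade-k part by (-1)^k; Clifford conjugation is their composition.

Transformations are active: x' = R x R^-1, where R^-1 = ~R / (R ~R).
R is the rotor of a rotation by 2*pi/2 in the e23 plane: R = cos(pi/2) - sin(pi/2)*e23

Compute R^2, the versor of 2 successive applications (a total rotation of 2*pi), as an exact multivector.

The rotor phase is half the rotation angle and phases add under composition, so 2 steps in the e23 plane accumulate phase 2*(pi/2) = pi: R^2 = cos(pi) - sin(pi)*e23.
cos(pi) = -1 and sin(pi) = 0, so R^2 = -1. The total rotation 2*pi is 1 full turn, so every vector returns to itself, yet the rotor is -1, on the OTHER sheet of the double cover (an odd number of 2*pi turns).
Answer: -1


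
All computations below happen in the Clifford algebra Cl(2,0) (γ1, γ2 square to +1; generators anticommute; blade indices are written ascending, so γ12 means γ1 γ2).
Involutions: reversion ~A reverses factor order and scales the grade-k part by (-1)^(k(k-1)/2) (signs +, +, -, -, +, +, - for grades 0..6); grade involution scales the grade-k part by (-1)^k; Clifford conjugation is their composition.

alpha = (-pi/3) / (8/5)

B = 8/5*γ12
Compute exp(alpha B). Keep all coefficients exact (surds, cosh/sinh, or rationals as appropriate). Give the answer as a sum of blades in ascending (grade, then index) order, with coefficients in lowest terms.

B^2 = (8/5)^2*(γ12)^2 = 64/25*(-1) = -64/25 (a basis 2-blade squares to minus the product of its generators' squares).
B^2 = -64/25 — since the square is negative, the closed form is circular: l = 8/5, alpha*l = -pi/3, so exp(alpha B) = cos(-pi/3) + (sin(-pi/3)/(8/5))*B = 1/2 + (-5*sqrt(3)/16)*B.
Answer: 1/2 - sqrt(3)/2*γ12


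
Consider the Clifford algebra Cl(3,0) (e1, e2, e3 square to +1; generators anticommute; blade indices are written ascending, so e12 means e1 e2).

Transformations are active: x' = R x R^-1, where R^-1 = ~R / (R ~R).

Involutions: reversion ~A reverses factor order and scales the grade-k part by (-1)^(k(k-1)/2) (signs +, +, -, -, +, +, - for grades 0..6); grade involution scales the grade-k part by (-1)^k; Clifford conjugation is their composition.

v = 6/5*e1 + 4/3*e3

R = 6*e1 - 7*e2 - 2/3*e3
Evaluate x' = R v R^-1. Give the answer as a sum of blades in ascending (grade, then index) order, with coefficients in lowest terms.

~R = 6*e1 - 7*e2 - 2/3*e3, and R ~R = 769/9, so R^-1 = ~R / (769/9).
R v = 284/45 + 42/5*e12 + 44/5*e13 - 28/3*e23
Answer: -1206/3845*e1 - 3976/3845*e2 - 16516/11535*e3


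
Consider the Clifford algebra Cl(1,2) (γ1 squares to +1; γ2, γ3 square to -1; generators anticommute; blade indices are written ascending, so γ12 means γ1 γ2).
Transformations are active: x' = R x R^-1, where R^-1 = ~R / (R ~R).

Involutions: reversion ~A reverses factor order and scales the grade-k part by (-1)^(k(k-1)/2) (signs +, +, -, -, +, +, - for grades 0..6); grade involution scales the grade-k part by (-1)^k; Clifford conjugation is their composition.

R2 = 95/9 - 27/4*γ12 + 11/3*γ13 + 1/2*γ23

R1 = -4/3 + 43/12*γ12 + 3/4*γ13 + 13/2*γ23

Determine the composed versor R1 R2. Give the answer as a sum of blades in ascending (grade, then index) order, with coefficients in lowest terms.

Distribute over the terms of R1 (each basis-blade product reordered to ascending indices, repeated generators contracted through their squares):
(-4/3) R2 = -380/27 + 9*γ12 - 44/9*γ13 - 2/3*γ23
(43/12*γ12) R2 = -387/16 + 4085/108*γ12 - 43/24*γ13 - 473/36*γ23
(3/4*γ13) R2 = 11/4 + 3/8*γ12 + 95/12*γ13 - 81/16*γ23
(13/2*γ23) R2 = -13/4 - 143/6*γ12 - 351/8*γ13 + 1235/18*γ23
Summing the partial products and collecting blades:
Answer: -16745/432 + 5047/216*γ12 - 1535/36*γ13 + 7163/144*γ23


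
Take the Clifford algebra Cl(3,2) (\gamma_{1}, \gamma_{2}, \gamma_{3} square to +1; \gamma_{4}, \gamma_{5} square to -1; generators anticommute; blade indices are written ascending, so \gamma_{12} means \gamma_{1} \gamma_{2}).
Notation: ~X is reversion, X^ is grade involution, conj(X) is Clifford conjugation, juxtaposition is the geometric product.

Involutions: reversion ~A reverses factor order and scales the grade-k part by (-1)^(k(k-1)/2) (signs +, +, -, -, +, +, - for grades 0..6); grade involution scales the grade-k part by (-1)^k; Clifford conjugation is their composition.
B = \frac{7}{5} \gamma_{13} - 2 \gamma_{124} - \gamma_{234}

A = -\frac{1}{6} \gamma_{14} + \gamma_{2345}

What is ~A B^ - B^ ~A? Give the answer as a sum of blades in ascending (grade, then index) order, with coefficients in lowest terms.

first term: -\frac{1}{3} \gamma_{2} - \gamma_{5} + \frac{7}{30} \gamma_{34} - \frac{1}{6} \gamma_{123} - 2 \gamma_{135} + \frac{7}{5} \gamma_{1245}
second term: -\frac{1}{3} \gamma_{2} + \gamma_{5} - \frac{7}{30} \gamma_{34} + \frac{1}{6} \gamma_{123} - 2 \gamma_{135} - \frac{7}{5} \gamma_{1245}
Answer: -2 \gamma_{5} + \frac{7}{15} \gamma_{34} - \frac{1}{3} \gamma_{123} + \frac{14}{5} \gamma_{1245}


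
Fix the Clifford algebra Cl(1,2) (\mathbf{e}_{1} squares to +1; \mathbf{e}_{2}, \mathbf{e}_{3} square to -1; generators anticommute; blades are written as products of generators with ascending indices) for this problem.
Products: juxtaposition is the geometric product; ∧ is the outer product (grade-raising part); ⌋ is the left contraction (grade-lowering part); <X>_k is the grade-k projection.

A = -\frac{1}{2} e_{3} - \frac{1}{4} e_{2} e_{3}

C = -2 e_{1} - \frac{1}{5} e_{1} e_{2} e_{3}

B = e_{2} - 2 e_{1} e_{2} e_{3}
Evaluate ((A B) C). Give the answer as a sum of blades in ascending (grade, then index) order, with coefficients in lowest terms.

step 1: -\frac{1}{2} e_{1} - \frac{1}{4} e_{3} - e_{1} e_{2} + \frac{1}{2} e_{2} e_{3}
step 2: 1 + \frac{1}{10} e_{1} - 2 e_{2} + \frac{1}{5} e_{3} - \frac{1}{20} e_{1} e_{2} - \frac{1}{2} e_{1} e_{3} + \frac{1}{10} e_{2} e_{3} - e_{1} e_{2} e_{3}
Answer: 1 + \frac{1}{10} e_{1} - 2 e_{2} + \frac{1}{5} e_{3} - \frac{1}{20} e_{1} e_{2} - \frac{1}{2} e_{1} e_{3} + \frac{1}{10} e_{2} e_{3} - e_{1} e_{2} e_{3}


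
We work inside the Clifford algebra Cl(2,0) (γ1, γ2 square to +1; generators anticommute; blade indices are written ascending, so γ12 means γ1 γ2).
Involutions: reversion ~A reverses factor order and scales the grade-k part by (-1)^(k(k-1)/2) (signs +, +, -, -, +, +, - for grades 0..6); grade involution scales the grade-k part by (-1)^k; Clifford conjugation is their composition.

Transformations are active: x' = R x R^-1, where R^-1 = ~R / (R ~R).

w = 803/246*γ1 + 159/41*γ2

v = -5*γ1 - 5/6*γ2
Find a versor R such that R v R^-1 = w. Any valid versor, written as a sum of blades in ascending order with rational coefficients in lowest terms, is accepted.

Here q(v) = q(w) = 925/36; the classical choice R = v + w = -427/246*γ1 + 749/246*γ2 then realises v -> w under the sandwich.
Answer: -427/246*γ1 + 749/246*γ2


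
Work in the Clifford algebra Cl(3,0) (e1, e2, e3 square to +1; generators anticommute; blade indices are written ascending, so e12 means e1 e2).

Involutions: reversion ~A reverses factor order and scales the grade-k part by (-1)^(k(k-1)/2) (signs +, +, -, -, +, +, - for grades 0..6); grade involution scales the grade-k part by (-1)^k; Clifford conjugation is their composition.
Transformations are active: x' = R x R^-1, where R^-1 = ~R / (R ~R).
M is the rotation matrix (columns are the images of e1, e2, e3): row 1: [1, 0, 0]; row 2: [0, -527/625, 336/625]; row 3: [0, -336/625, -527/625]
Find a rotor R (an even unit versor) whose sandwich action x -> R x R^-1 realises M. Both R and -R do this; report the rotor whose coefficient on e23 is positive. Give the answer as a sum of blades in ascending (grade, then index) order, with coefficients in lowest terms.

Method: write R = a + b12*e12 + b13*e13 + b23*e23 with a^2 + b12^2 + b13^2 + b23^2 = 1 (so R^-1 = ~R). Expanding the columns R e_j ~R gives tr M = 4a^2 - 1 and, from the antisymmetric part, M21 - M12 = -4a*b12, M13 - M31 = 4a*b13, M32 - M23 = -4a*b23.
Here tr M = -429/625, so a^2 = (1 + tr M)/4 = 49/625 and a = ±7/25. Taking a = 7/25: M21 - M12 = 0, M13 - M31 = 0, M32 - M23 = -672/625, giving b12 = 0, b13 = 0, b23 = 24/25, i.e. R = 7/25 + 24/25*e23.
Its e23 coefficient is already positive.
Answer: 7/25 + 24/25*e23. Why the constraint matters: R and -R act identically through the sandwich — M has trace -429/625 either way — so only the sign condition on e23 picks one of the two preimages.


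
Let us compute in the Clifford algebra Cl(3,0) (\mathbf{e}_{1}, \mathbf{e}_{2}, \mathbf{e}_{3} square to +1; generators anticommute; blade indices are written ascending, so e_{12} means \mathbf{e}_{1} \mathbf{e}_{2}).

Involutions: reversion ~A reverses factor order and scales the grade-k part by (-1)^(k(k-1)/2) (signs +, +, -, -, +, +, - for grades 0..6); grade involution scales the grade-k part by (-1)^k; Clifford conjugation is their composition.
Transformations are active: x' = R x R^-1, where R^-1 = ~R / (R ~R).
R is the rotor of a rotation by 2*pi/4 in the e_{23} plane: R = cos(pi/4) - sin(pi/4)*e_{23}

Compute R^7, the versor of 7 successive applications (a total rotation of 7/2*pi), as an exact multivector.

The rotor phase is half the rotation angle and phases add under composition, so 7 steps in the e_{23} plane accumulate phase 7*(pi/4) = \frac{7 \pi}{4}: R^7 = cos(\frac{7 \pi}{4}) - sin(\frac{7 \pi}{4})*e_{23}.
cos(\frac{7 \pi}{4}) = \frac{\sqrt{2}}{2} and sin(\frac{7 \pi}{4}) = - \frac{\sqrt{2}}{2}, so R^7 = \frac{\sqrt{2}}{2} + \frac{\sqrt{2}}{2} e_{23}. The net rotation is 3/2*pi (after discarding 1 full turn, each of which contributes a factor -1 to the rotor); the rotor keeps the half-angle phase exactly.
Answer: \frac{\sqrt{2}}{2} + \frac{\sqrt{2}}{2} e_{23}


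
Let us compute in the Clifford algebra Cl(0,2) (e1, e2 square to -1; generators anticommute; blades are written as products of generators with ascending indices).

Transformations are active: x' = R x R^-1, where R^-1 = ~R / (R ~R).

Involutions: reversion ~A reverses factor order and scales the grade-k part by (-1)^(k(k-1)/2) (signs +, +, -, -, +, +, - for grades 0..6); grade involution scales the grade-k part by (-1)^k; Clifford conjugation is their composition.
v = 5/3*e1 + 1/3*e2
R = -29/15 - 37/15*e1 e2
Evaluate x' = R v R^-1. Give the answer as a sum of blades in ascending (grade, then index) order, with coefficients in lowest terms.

~R = -29/15 + 37/15*e1 e2, and R ~R = 442/45, so R^-1 = ~R / (442/45).
R v = -12/5*e1 - 214/45*e2
Answer: -2393/3315*e1 + 5101/3315*e2


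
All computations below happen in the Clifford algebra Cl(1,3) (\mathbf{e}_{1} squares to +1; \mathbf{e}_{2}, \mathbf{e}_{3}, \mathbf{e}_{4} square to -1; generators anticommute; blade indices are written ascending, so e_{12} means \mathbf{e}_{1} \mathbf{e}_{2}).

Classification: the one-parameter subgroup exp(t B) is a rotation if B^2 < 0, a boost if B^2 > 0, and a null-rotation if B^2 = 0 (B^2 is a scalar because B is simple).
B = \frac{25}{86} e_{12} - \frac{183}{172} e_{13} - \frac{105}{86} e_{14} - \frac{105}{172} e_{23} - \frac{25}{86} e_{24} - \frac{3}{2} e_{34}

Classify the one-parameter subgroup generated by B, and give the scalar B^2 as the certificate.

B^2 term by term: the squares give (\frac{25}{86})^2*(e_{12})^2 + (-\frac{183}{172})^2*(e_{13})^2 + (-\frac{105}{86})^2*(e_{14})^2 + (-\frac{105}{172})^2*(e_{23})^2 + (-\frac{25}{86})^2*(e_{24})^2 + (-\frac{3}{2})^2*(e_{34})^2 = \frac{625}{7396}*(+1) + \frac{33489}{29584}*(+1) + \frac{11025}{7396}*(+1) + \frac{11025}{29584}*(-1) + \frac{625}{7396}*(-1) + \frac{9}{4}*(-1) = 0 (each basis 2-blade squares to minus the product of its generators' squares); cross terms between blades sharing an index anticommute and cancel; the commuting (index-disjoint) pairs give grade-4 terms 2*c*c'*(blade product), which cancel blade by blade — e_{1234}: -\frac{75}{86} - \frac{4575}{7396} + \frac{11025}{7396} = 0 — confirming B is simple. So B^2 = 0.
Answer: null-rotation, certificate B^2 = 0. Because 0 is invariant under every versor sandwich, the classification follows from its sign alone.


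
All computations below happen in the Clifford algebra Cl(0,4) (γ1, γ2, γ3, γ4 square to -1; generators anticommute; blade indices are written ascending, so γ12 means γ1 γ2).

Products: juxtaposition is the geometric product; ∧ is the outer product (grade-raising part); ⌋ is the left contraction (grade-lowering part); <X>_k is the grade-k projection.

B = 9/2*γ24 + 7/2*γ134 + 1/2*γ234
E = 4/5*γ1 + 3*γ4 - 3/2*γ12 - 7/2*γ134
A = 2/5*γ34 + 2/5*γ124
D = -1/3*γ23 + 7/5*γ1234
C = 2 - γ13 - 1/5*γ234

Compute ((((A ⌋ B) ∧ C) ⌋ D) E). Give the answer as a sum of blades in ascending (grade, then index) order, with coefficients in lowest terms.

step 1: -7/5*γ1 - 1/5*γ2
step 2: -14/5*γ1 - 2/5*γ2 - 1/5*γ123 + 7/25*γ1234
step 3: 49/125 - 2/15*γ3 - 7/25*γ4 - 14/25*γ134 + 98/25*γ234
step 4: 14/5 + 196/625*γ1 + 147/125*γ4 - 3577/250*γ12 + 121/150*γ13 + 259/375*γ14 - 294/25*γ23 + 6/125*γ34 + 1/5*γ123 + 21/50*γ124 - 1813/250*γ134 - 21/25*γ234 - 392/125*γ1234
Answer: 14/5 + 196/625*γ1 + 147/125*γ4 - 3577/250*γ12 + 121/150*γ13 + 259/375*γ14 - 294/25*γ23 + 6/125*γ34 + 1/5*γ123 + 21/50*γ124 - 1813/250*γ134 - 21/25*γ234 - 392/125*γ1234


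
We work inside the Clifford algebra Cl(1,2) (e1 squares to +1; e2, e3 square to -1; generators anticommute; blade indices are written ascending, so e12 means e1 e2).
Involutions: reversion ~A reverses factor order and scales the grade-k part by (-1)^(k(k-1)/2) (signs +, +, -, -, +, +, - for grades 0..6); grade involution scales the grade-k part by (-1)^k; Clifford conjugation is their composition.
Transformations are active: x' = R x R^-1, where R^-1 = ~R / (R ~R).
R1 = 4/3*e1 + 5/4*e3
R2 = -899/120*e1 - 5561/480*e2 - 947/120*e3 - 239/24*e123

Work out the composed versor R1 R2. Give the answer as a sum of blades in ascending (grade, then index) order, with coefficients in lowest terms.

Distribute over the terms of R1 (each basis-blade product reordered to ascending indices, repeated generators contracted through their squares):
(4/3*e1) R2 = -899/90 - 5561/360*e12 - 947/90*e13 - 239/18*e23
(5/4*e3) R2 = 947/96 + 1195/96*e12 + 899/96*e13 + 5561/384*e23
Summing the partial products and collecting blades:
Answer: -179/1440 - 4319/1440*e12 - 1667/1440*e13 + 1387/1152*e23


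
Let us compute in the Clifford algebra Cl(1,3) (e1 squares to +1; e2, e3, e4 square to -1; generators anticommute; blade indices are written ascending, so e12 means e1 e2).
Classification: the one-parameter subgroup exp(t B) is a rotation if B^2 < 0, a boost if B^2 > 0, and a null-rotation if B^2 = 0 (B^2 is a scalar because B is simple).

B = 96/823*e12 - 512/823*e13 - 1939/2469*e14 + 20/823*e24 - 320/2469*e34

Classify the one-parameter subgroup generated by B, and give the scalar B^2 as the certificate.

B^2 term by term: the squares give (96/823)^2*(e12)^2 + (-512/823)^2*(e13)^2 + (-1939/2469)^2*(e14)^2 + (20/823)^2*(e24)^2 + (-320/2469)^2*(e34)^2 = 9216/677329*(+1) + 262144/677329*(+1) + 3759721/6095961*(+1) + 400/677329*(-1) + 102400/6095961*(-1) = 1 (each basis 2-blade squares to minus the product of its generators' squares); cross terms between blades sharing an index anticommute and cancel; the commuting (index-disjoint) pairs give grade-4 terms 2*c*c'*(blade product), which cancel blade by blade — e1234: -20480/677329 + 20480/677329 = 0 — confirming B is simple. So B^2 = 1.
Answer: boost, certificate B^2 = 1. Check the certificate: B^2 = 1, and that sign is decisive whatever form B takes.


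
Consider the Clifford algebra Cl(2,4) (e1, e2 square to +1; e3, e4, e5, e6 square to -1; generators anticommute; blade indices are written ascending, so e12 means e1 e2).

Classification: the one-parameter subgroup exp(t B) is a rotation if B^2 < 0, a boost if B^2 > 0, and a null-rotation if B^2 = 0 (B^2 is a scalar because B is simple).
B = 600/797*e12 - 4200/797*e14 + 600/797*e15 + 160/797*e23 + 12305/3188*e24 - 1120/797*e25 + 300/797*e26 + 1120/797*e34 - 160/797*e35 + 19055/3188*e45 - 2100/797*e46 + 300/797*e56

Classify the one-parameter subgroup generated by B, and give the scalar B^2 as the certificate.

B^2 term by term: the squares give (600/797)^2*(e12)^2 + (-4200/797)^2*(e14)^2 + (600/797)^2*(e15)^2 + (160/797)^2*(e23)^2 + (12305/3188)^2*(e24)^2 + (-1120/797)^2*(e25)^2 + (300/797)^2*(e26)^2 + (1120/797)^2*(e34)^2 + (-160/797)^2*(e35)^2 + (19055/3188)^2*(e45)^2 + (-2100/797)^2*(e46)^2 + (300/797)^2*(e56)^2 = 360000/635209*(-1) + 17640000/635209*(+1) + 360000/635209*(+1) + 25600/635209*(+1) + 151413025/10163344*(+1) + 1254400/635209*(+1) + 90000/635209*(+1) + 1254400/635209*(-1) + 25600/635209*(-1) + 363093025/10163344*(-1) + 4410000/635209*(-1) + 90000/635209*(-1) = 0 (each basis 2-blade squares to minus the product of its generators' squares); cross terms between blades sharing an index anticommute and cancel; the commuting (index-disjoint) pairs give grade-4 terms 2*c*c'*(blade product), which cancel blade by blade — e1234: 1344000/635209 - 1344000/635209 = 0; e1235: -192000/635209 + 192000/635209 = 0; e1245: 5716500/635209 - 9408000/635209 + 3691500/635209 = 0; e1246: -2520000/635209 + 2520000/635209 = 0; e1256: 360000/635209 - 360000/635209 = 0; e1345: -1344000/635209 + 1344000/635209 = 0; e1456: -2520000/635209 + 2520000/635209 = 0; e2345: 1524400/635209 + 984400/635209 - 2508800/635209 = 0; e2346: -672000/635209 + 672000/635209 = 0; e2356: 96000/635209 - 96000/635209 = 0; e2456: 1845750/635209 - 4704000/635209 + 2858250/635209 = 0; e3456: 672000/635209 - 672000/635209 = 0 — confirming B is simple. So B^2 = 0.
Answer: null-rotation, certificate B^2 = 0. Key observation: B^2 = 0 is a conjugation invariant, so its sign decides the class regardless of the surface form of B.


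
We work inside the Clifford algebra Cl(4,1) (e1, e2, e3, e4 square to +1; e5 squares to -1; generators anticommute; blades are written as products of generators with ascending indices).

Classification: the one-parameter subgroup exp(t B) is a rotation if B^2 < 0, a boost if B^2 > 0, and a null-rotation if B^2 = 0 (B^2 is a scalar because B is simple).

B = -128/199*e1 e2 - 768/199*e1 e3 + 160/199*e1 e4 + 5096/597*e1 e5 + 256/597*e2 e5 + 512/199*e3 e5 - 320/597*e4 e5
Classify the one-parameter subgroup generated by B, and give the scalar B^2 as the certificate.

B^2 term by term: the squares give (-128/199)^2*(e1 e2)^2 + (-768/199)^2*(e1 e3)^2 + (160/199)^2*(e1 e4)^2 + (5096/597)^2*(e1 e5)^2 + (256/597)^2*(e2 e5)^2 + (512/199)^2*(e3 e5)^2 + (-320/597)^2*(e4 e5)^2 = 16384/39601*(-1) + 589824/39601*(-1) + 25600/39601*(-1) + 25969216/356409*(+1) + 65536/356409*(+1) + 262144/39601*(+1) + 102400/356409*(+1) = 64 (each basis 2-blade squares to minus the product of its generators' squares); cross terms between blades sharing an index anticommute and cancel; the commuting (index-disjoint) pairs give grade-4 terms 2*c*c'*(blade product), which cancel blade by blade — e1 e2 e3 e5: -131072/39601 + 131072/39601 = 0; e1 e2 e4 e5: 81920/118803 - 81920/118803 = 0; e1 e3 e4 e5: 163840/39601 - 163840/39601 = 0 — confirming B is simple. So B^2 = 64.
Answer: boost, certificate B^2 = 64. Note: conjugating B changes its blade decomposition but never the scalar B^2 = 64, whose sign settles the classification.


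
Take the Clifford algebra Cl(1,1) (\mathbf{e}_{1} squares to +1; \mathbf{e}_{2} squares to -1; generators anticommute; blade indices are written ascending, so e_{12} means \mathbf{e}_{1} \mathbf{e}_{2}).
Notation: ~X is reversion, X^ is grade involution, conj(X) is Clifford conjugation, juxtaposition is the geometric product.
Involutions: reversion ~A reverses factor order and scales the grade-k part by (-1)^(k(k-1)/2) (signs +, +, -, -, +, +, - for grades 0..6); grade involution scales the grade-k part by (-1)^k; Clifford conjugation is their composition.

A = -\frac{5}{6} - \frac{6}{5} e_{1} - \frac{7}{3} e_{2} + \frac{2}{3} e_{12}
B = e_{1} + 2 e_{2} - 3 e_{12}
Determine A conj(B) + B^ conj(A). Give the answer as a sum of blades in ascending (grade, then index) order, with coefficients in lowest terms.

first term: -\frac{22}{15} - \frac{29}{6} e_{1} - \frac{19}{15} e_{2} - \frac{73}{30} e_{12}
second term: \frac{82}{15} + \frac{55}{6} e_{1} + \frac{89}{15} e_{2} + \frac{77}{30} e_{12}
Answer: 4 + \frac{13}{3} e_{1} + \frac{14}{3} e_{2} + \frac{2}{15} e_{12}


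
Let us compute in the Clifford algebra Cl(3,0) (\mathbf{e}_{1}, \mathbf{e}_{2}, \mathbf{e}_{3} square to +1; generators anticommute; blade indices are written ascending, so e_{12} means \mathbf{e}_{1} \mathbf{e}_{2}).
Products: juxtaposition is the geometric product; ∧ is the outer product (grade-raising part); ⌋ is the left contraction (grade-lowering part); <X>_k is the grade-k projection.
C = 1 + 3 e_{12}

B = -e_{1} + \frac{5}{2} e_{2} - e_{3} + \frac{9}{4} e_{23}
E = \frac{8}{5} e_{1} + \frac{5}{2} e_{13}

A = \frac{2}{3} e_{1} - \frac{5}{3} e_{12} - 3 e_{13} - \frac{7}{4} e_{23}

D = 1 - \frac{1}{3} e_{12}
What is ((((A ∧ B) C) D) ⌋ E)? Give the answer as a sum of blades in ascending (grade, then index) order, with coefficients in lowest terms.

step 1: \frac{5}{3} e_{12} - \frac{2}{3} e_{13} + \frac{149}{12} e_{123}
step 2: -5 - \frac{149}{4} e_{3} + \frac{5}{3} e_{12} - \frac{2}{3} e_{13} - 2 e_{23} + \frac{149}{12} e_{123}
step 3: -\frac{40}{9} - \frac{298}{9} e_{3} + \frac{10}{3} e_{12} - \frac{4}{3} e_{13} - \frac{16}{9} e_{23} + \frac{149}{6} e_{123}
step 4: \frac{10}{3} + \frac{227}{3} e_{1} - \frac{100}{9} e_{13}
Answer: \frac{10}{3} + \frac{227}{3} e_{1} - \frac{100}{9} e_{13}


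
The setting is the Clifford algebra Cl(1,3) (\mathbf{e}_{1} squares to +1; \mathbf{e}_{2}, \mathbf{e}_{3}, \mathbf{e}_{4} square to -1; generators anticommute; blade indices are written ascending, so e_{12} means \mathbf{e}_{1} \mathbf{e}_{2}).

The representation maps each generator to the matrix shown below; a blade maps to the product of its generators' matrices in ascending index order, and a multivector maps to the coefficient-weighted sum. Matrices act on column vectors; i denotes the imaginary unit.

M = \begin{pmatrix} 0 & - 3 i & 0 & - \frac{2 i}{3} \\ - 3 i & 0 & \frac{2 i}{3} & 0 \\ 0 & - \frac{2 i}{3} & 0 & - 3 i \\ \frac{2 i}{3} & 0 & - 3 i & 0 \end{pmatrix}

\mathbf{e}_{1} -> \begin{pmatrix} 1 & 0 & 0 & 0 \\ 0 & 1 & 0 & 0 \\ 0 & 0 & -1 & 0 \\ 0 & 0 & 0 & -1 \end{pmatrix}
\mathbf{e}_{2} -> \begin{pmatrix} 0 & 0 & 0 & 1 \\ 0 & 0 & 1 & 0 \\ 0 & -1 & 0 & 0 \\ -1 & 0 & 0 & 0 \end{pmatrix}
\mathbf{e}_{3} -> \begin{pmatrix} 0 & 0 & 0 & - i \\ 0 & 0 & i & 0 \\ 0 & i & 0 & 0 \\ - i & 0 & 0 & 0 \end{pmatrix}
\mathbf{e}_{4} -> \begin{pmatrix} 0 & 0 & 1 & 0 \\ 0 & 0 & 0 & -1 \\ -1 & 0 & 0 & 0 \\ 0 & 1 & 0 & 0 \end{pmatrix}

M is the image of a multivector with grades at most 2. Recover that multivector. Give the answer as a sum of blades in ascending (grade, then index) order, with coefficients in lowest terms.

Method: the blade images are trace-orthogonal — tr(rho(e_A) rho(e_B)^-1) = 4 if A = B and 0 otherwise — and rho(e_A)^-1 = (e_A)^2 * rho(e_A) with (e_A)^2 = +1 or -1, so the coefficient of e_A in the preimage is (e_A)^2 * tr(M rho(e_A))/4.
Nonzero projections over blades of grade <= 2: e_{13}: (e_{13})^2 = +1, tr(M rho(e_{13})) = \frac{8}{3}, coefficient \frac{2}{3}; e_{34}: (e_{34})^2 = -1, tr(M rho(e_{34})) = -12, coefficient 3. Every other blade of grade <= 2 projects to 0.
Answer: \frac{2}{3} e_{13} + 3 e_{34}


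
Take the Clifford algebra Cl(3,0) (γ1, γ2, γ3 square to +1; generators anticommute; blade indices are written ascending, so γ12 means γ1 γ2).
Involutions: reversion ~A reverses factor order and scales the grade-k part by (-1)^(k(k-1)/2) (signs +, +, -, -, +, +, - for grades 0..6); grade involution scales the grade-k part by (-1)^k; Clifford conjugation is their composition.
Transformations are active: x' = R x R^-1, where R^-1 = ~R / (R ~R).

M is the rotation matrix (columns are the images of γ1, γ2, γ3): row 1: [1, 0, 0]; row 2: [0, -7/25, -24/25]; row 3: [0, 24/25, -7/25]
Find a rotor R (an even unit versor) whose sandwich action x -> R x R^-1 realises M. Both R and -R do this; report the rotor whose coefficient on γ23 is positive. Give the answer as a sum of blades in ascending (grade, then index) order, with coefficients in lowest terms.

Method: write R = a + b12*γ12 + b13*γ13 + b23*γ23 with a^2 + b12^2 + b13^2 + b23^2 = 1 (so R^-1 = ~R). Expanding the columns R e_j ~R gives tr M = 4a^2 - 1 and, from the antisymmetric part, M21 - M12 = -4a*b12, M13 - M31 = 4a*b13, M32 - M23 = -4a*b23.
Here tr M = 11/25, so a^2 = (1 + tr M)/4 = 9/25 and a = ±3/5. Taking a = 3/5: M21 - M12 = 0, M13 - M31 = 0, M32 - M23 = 48/25, giving b12 = 0, b13 = 0, b23 = -4/5, i.e. R = 3/5 - 4/5*γ23.
Its γ23 coefficient is negative, so report the other preimage -R.
Answer: -3/5 + 4/5*γ23. Sheet selection: the two-to-one cover makes ±R indistinguishable at the matrix level (trace 11/25), so uniqueness comes from the required sign on γ23.


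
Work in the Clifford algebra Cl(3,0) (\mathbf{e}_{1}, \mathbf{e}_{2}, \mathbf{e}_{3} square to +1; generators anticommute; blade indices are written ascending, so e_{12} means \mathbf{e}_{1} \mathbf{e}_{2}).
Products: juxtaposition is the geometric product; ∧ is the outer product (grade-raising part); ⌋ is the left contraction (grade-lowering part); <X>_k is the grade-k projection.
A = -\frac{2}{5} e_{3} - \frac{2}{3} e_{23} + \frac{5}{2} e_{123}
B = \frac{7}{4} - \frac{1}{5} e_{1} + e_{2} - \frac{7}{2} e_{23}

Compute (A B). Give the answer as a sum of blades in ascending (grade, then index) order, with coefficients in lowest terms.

step 1: -\frac{7}{3} + \frac{35}{4} e_{1} - \frac{7}{5} e_{2} - \frac{1}{30} e_{3} - \frac{129}{50} e_{13} - \frac{19}{15} e_{23} + \frac{541}{120} e_{123}
Answer: -\frac{7}{3} + \frac{35}{4} e_{1} - \frac{7}{5} e_{2} - \frac{1}{30} e_{3} - \frac{129}{50} e_{13} - \frac{19}{15} e_{23} + \frac{541}{120} e_{123}


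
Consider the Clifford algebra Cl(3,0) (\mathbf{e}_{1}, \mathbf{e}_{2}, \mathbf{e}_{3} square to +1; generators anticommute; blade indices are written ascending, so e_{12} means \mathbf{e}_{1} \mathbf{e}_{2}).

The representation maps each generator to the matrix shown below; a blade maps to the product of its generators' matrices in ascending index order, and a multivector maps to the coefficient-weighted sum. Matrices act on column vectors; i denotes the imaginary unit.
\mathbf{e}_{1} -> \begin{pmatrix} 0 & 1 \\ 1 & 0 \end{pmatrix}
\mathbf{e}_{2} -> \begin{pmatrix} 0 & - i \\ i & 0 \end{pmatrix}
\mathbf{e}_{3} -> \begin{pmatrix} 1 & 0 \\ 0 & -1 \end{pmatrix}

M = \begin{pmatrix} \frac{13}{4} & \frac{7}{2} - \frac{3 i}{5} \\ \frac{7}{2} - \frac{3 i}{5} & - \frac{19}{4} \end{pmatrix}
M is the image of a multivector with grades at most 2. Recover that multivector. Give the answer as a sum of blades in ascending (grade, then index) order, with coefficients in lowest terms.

Method: 1, rho(e_{1}), rho(e_{2}), rho(e_{3}) form a trace-orthogonal basis of the 2x2 complex matrices (tr(X Y) = 2 if X = Y, else 0), so M = m0*1 + m1*rho(e_{1}) + m2*rho(e_{2}) + m3*rho(e_{3}) with m0 = tr(M)/2 = - \frac{3}{4}, m1 = tr(M rho(e_{1}))/2 = \frac{7}{2} - \frac{3 i}{5}, m2 = tr(M rho(e_{2}))/2 = 0, m3 = tr(M rho(e_{3}))/2 = 4.
Multiplying table entries, the bivector images are rho(e_{12}) = i*rho(e_{3}), rho(e_{13}) = -i*rho(e_{2}), rho(e_{23}) = i*rho(e_{1}); with real blade coefficients the real parts of m0..m3 are the coefficients of 1, e_{1}, e_{2}, e_{3} and the imaginary parts give the bivectors (e_{23}: Im m1, e_{13}: -Im m2, e_{12}: Im m3).
Answer: -\frac{3}{4} + \frac{7}{2} e_{1} + 4 e_{3} - \frac{3}{5} e_{23}


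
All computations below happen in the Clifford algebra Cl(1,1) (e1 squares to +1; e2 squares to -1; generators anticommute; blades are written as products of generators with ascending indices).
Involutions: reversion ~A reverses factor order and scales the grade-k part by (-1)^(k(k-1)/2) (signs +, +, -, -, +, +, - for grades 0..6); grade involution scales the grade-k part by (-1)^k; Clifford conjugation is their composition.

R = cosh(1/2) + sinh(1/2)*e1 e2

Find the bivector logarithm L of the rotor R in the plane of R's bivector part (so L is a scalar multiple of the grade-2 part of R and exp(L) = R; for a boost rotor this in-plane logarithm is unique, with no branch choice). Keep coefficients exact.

The scalar part of R is cosh(1/2), which fixes the rapidity magnitude through cosh (cosh is even, so it cannot fix the sign — the bivector part carries that); dividing the bivector part by sinh of the rapidity gives the plane, and L = rapidity * plane, where the joint sign ambiguity of (rapidity, plane) cancels in the product.
Concretely: cosh(rapidity) = cosh(1/2) gives rapidity = ±1/2, and since rapidity/sinh(rapidity) is even the sign is immaterial: L = (rapidity/sinh(rapidity)) * <R>_2 = (1/(2*sinh(1/2))) * <R>_2.
Answer: 1/2*e1 e2


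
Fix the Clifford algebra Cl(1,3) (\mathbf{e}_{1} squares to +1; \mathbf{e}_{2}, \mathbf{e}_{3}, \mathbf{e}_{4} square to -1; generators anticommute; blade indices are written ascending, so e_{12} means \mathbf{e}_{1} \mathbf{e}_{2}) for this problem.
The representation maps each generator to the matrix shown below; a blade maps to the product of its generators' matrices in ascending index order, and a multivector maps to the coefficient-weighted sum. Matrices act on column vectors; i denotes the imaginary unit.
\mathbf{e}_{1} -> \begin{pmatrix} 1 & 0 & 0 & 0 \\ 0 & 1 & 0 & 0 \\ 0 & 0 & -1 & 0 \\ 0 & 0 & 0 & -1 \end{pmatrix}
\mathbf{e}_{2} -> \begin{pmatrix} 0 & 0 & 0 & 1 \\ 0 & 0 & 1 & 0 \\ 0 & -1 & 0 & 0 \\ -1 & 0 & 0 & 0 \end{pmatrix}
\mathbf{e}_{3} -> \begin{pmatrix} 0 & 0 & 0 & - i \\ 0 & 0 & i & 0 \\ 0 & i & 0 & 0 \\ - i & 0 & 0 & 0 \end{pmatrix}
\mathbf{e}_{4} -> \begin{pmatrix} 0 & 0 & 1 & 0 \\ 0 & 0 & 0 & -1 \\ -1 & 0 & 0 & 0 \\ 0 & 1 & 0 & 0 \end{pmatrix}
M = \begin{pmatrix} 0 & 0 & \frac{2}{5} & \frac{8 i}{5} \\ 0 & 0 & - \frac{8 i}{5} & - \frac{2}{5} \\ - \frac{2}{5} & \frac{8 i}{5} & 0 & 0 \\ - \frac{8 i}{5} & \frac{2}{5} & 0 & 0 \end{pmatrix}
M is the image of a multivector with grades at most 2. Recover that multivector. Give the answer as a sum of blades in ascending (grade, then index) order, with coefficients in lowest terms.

Method: the blade images are trace-orthogonal — tr(rho(e_A) rho(e_B)^-1) = 4 if A = B and 0 otherwise — and rho(e_A)^-1 = (e_A)^2 * rho(e_A) with (e_A)^2 = +1 or -1, so the coefficient of e_A in the preimage is (e_A)^2 * tr(M rho(e_A))/4.
Nonzero projections over blades of grade <= 2: e_{4}: (e_{4})^2 = -1, tr(M rho(e_{4})) = - \frac{8}{5}, coefficient \frac{2}{5}; e_{13}: (e_{13})^2 = +1, tr(M rho(e_{13})) = - \frac{32}{5}, coefficient -\frac{8}{5}. Every other blade of grade <= 2 projects to 0.
Answer: \frac{2}{5} e_{4} - \frac{8}{5} e_{13}
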